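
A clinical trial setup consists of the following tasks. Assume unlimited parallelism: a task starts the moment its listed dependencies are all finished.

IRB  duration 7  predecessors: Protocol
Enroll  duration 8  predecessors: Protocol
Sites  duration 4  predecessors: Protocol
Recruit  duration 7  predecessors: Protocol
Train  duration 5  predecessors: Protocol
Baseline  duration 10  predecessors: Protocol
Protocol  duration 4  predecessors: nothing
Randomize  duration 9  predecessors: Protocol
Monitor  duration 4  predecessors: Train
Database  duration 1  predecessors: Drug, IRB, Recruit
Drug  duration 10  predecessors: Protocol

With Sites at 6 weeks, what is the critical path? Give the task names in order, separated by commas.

Protocol, Drug, Database

As given, the longest chain is Protocol→Drug→Database = 4+10+1 = 15, so the finish is 15 weeks.
Sites is off the critical path — its longest chain is 8 weeks, giving 7 of slack.
That remains the longest chain; total 15 weeks.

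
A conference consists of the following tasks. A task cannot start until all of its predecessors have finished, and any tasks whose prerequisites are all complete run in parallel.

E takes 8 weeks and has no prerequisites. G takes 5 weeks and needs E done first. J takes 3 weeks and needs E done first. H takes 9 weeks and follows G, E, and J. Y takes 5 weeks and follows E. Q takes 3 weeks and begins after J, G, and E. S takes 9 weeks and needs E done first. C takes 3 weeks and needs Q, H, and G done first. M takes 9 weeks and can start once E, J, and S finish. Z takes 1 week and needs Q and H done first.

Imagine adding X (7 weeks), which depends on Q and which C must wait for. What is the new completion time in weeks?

26

Originally the plan takes 26 weeks.
With X inserted, C now waits for max(Q, H, G, X).
New critical path: E→G→Q→X→C = 8+5+3+7+3 = 26 ⇒ 26 weeks.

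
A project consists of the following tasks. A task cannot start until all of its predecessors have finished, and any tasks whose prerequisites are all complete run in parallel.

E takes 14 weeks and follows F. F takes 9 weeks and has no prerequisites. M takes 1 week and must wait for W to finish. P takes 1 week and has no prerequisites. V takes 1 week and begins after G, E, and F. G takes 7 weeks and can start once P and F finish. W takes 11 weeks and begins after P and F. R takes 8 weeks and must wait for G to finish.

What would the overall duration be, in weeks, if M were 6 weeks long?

26

Actual critical path: F→E→V = 9+14+1 = 24 ⇒ 24 weeks.
M has 3 weeks of float (longest path through it is 21).
New critical path: F→W→M = 9+11+6 = 26 ⇒ 26 weeks.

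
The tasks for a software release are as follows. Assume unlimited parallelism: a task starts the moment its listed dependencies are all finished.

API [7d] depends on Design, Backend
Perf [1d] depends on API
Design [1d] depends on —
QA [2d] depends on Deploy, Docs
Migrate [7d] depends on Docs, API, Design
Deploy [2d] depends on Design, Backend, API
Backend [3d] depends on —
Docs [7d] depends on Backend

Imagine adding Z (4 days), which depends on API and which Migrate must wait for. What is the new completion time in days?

21

Originally the schedule takes 17 days.
With Z inserted, Migrate now waits for max(Docs, API, Design, Z).
New critical path: Backend→API→Z→Migrate = 3+7+4+7 = 21 ⇒ 21 days.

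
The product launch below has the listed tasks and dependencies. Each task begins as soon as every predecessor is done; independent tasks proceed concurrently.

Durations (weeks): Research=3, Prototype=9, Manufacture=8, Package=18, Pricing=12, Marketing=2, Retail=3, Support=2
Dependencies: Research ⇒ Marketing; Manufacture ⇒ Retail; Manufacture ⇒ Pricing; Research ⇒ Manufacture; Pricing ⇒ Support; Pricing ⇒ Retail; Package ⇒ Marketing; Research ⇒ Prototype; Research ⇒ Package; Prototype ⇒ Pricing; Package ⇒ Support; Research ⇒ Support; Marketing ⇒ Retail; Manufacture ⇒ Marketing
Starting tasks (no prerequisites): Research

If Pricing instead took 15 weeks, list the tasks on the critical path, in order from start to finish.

Baseline: Research→Prototype→Pricing→Retail = 3+9+12+3 = 27 → 27 weeks.
Pricing lies on that path, so at 15 weeks the path becomes 30 weeks.
No other chain overtakes it, so the finish is 30 weeks.

Research, Prototype, Pricing, Retail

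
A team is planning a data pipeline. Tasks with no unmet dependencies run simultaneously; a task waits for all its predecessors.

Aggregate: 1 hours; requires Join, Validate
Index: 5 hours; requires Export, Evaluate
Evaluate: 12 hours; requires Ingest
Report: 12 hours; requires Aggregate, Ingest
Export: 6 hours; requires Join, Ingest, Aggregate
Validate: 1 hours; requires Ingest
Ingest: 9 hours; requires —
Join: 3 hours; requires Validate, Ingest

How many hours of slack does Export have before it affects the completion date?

Critical path: Ingest→Validate→Join→Aggregate→Report = 9+1+3+1+12 = 26, so the finish is 26 hours.
The longest chain containing Export totals 25 hours.
So Export can slip 21 − 20 = 1 hour.

1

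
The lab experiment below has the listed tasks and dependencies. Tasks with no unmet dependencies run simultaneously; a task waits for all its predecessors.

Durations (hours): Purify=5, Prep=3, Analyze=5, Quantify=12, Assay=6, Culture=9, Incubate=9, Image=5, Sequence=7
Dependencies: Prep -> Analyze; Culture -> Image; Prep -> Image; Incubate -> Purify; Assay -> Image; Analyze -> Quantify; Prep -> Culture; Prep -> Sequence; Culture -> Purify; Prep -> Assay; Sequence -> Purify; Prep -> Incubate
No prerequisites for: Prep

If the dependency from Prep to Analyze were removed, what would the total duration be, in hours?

17

With the dependency in place, Prep→Analyze→Quantify = 3+5+12 = 20 sets the finish at 20 hours.
Without Prep→Analyze, Analyze's earliest start moves from 3 to 0.
After: Prep→Culture→Purify = 3+9+5 = 17 → 17 hours.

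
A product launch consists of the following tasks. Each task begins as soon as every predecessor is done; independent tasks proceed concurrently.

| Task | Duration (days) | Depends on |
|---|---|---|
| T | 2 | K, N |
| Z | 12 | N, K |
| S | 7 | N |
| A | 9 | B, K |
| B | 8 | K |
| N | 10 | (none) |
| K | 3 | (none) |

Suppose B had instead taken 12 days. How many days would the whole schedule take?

Actual critical path: N→Z = 10+12 = 22 ⇒ 22 days.
B is off the critical path — its longest chain is 20 days, giving 2 of slack.
The binding chain switches to K→B→A = 3+12+9 = 24; finish 24 days.

24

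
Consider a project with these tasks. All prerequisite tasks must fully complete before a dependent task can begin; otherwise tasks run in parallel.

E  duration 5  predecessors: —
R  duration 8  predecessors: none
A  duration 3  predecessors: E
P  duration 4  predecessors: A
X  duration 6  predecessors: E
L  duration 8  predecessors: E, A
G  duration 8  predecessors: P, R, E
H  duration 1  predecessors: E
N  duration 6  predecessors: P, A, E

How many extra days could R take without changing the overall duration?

4

The longest chain is E→A→P→G = 5+3+4+8 = 20; overall finish 20 days.
R finishes as early as 8 and must finish by 12.
Slack of R = 4 − 0 = 4 days.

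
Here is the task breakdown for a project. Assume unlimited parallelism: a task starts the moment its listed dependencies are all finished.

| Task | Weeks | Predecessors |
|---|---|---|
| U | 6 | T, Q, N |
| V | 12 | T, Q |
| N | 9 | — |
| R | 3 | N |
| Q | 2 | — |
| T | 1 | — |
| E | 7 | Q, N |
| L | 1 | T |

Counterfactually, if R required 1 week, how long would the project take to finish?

Critical path before the change: N→E = 9+7 = 16 giving 16 weeks.
The longest path through R is only 12 weeks, so R has float 4.
No other chain overtakes it, so the finish is 16 weeks.

16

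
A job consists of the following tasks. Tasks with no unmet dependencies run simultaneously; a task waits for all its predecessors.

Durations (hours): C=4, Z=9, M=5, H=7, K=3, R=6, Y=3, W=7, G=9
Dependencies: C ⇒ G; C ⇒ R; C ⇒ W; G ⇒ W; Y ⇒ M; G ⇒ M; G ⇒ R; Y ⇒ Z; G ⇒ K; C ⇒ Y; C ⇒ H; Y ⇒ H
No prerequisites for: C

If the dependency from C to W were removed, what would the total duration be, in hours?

With the dependency in place, C→G→W = 4+9+7 = 20 sets the finish at 20 hours.
Dropping C→W doesn't change W's earliest start (13); another predecessor still binds.
New critical path: C→G→W = 4+9+7 = 20 ⇒ 20 hours.

20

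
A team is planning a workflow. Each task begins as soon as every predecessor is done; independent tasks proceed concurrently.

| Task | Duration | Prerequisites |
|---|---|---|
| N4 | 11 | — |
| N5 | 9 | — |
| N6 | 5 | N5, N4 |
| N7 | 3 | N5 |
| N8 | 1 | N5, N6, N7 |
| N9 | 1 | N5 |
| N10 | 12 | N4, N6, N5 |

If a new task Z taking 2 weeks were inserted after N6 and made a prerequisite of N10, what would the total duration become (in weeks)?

Originally the plan takes 28 weeks.
With Z inserted, N10 now waits for max(N4, N6, N5, Z).
New critical path: N4→N6→Z→N10 = 11+5+2+12 = 30 ⇒ 30 weeks.

30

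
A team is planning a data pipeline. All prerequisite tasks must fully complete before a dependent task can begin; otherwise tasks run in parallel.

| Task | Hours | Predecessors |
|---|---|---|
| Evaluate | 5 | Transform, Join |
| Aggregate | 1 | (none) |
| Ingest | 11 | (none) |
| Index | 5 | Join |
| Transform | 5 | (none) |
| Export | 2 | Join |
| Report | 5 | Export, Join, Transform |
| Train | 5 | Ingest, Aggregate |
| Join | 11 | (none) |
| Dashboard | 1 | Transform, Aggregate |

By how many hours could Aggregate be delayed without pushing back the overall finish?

12

Critical path: Join→Export→Report = 11+2+5 = 18, so the finish is 18 hours.
Aggregate finishes as early as 1 and must finish by 13.
Slack of Aggregate = 12 − 0 = 12 hours.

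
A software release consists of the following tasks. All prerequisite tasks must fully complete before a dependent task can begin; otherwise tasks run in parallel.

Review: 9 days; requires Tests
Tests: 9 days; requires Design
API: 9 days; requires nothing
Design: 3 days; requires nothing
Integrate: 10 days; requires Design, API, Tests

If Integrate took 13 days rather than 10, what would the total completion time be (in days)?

Baseline: Design→Tests→Integrate = 3+9+10 = 22 → 22 days.
Integrate is on the critical path; changing it to 13 makes that path 25 days.
That remains the longest chain; total 25 days.

25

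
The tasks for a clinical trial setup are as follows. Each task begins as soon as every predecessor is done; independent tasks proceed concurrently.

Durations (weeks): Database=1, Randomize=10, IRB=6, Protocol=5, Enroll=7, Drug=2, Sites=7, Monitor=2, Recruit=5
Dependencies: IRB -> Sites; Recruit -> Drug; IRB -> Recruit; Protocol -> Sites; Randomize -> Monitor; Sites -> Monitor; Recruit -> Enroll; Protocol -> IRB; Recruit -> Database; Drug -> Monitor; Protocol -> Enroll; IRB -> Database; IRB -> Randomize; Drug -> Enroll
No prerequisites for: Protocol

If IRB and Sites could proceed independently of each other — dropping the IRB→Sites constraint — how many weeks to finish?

25

With the dependency in place, Protocol→IRB→Recruit→Drug→Enroll = 5+6+5+2+7 = 25 sets the finish at 25 weeks.
Without IRB→Sites, Sites's earliest start moves from 11 to 5.
The longest chain is now Protocol→IRB→Recruit→Drug→Enroll = 5+6+5+2+7 = 25, so the project takes 25 weeks.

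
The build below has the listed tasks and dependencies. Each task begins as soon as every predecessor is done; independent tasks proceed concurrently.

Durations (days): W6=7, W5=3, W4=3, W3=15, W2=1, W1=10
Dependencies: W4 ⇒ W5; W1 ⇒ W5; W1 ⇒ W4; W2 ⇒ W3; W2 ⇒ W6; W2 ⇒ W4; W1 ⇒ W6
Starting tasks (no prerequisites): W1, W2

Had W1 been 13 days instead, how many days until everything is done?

20

Actual critical path: W1→W6 = 10+7 = 17 ⇒ 17 days.
W1 is on the critical path; changing it to 13 makes that path 20 days.
That remains the longest chain; total 20 days.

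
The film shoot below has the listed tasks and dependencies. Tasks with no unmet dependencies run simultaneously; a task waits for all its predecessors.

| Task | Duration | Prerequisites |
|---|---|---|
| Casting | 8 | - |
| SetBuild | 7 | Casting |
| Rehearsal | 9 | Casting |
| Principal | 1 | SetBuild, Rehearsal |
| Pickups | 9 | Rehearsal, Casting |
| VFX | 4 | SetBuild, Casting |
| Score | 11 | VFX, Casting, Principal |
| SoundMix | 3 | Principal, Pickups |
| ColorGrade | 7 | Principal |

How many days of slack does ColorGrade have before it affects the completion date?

5

Casting→SetBuild→VFX→Score = 8+7+4+11 = 30 sets the makespan at 30 days.
Longest path through ColorGrade: 25 days (earliest finish 25, latest finish 30).
Slack of ColorGrade = 23 − 18 = 5 days.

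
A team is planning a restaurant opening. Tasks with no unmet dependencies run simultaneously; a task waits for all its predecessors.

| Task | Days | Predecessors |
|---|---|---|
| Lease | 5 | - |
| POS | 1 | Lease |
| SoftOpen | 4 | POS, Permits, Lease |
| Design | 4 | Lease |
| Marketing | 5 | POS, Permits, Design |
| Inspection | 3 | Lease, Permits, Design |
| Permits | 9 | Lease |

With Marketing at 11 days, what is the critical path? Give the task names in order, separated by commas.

Actual critical path: Lease→Permits→Marketing = 5+9+5 = 19 ⇒ 19 days.
Marketing is on the critical path; changing it to 11 makes that path 25 days.
That remains the longest chain; total 25 days.

Lease, Permits, Marketing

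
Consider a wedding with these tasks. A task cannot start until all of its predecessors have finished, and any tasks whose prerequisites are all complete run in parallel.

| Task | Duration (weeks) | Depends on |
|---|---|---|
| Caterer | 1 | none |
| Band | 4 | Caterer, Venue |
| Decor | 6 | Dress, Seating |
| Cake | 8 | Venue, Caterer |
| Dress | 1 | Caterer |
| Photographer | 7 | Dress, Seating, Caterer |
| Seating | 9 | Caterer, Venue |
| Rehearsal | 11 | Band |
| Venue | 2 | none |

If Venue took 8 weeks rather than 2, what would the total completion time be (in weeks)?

24

Actual critical path: Venue→Seating→Photographer = 2+9+7 = 18 ⇒ 18 weeks.
Venue lies on that path, so at 8 weeks the path becomes 24 weeks.
That remains the longest chain; total 24 weeks.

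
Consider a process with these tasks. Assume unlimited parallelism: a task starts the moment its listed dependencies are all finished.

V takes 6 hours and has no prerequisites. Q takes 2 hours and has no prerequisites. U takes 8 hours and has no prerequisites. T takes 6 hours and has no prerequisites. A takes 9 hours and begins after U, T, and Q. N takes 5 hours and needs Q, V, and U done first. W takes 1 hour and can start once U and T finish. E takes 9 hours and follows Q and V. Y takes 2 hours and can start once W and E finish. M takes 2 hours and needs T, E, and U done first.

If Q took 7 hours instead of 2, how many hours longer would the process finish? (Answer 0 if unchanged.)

Actual critical path: V→E→Y = 6+9+2 = 17 ⇒ 17 hours.
Q has 4 hours of float (longest path through it is 13).
Now Q→E→Y = 7+9+2 = 18 is longest, so the finish becomes 18 hours.
Change in finish: 18 − 17 = +1 hours.

1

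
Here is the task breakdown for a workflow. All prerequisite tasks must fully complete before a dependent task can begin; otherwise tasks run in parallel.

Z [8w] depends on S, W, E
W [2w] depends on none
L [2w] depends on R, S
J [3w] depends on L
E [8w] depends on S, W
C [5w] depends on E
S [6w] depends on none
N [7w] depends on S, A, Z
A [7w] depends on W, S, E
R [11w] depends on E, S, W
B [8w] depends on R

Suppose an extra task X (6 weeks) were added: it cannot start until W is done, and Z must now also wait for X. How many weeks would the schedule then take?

Originally the schedule takes 33 weeks.
With X inserted, Z now waits for max(S, W, E, X).
New critical path: S→E→R→B = 6+8+11+8 = 33 ⇒ 33 weeks.

33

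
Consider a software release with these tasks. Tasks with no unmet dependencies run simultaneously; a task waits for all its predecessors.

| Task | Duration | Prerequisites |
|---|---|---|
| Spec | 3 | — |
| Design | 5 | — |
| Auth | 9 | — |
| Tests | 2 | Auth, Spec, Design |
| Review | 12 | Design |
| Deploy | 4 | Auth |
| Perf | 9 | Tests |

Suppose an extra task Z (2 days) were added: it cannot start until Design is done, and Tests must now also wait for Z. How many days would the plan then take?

Originally the plan takes 20 days.
With Z inserted, Tests now waits for max(Auth, Spec, Design, Z).
New critical path: Auth→Tests→Perf = 9+2+9 = 20 ⇒ 20 days.

20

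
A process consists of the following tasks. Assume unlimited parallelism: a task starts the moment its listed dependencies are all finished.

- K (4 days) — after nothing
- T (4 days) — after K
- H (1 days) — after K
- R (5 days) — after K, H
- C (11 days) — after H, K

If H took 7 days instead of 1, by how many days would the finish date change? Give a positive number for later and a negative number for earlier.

6

As given, the longest chain is K→H→C = 4+1+11 = 16, so the finish is 16 days.
H lies on that path, so at 7 days the path becomes 22 days.
No other chain overtakes it, so the finish is 22 days.
Change in finish: 22 − 16 = +6 days.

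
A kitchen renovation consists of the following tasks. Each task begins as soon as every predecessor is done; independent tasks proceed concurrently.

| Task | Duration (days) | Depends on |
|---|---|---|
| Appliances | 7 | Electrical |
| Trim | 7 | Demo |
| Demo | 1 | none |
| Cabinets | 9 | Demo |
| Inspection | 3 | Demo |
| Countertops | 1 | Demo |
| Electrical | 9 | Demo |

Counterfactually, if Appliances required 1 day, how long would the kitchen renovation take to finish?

11

Critical path before the change: Demo→Electrical→Appliances = 1+9+7 = 17 giving 17 days.
Appliances is on the critical path; changing it to 1 makes that path 11 days.
The critical path is still Demo→Electrical→Appliances; finish is now 11 days.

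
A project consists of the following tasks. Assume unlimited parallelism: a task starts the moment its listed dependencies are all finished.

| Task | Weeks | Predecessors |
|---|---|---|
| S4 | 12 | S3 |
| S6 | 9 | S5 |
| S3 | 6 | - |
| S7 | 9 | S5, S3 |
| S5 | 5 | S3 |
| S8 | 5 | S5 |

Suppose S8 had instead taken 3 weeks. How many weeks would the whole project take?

Critical path before the change: S3→S5→S6 = 6+5+9 = 20 giving 20 weeks.
S8 is off the critical path — its longest chain is 16 weeks, giving 4 of slack.
That remains the longest chain; total 20 weeks.

20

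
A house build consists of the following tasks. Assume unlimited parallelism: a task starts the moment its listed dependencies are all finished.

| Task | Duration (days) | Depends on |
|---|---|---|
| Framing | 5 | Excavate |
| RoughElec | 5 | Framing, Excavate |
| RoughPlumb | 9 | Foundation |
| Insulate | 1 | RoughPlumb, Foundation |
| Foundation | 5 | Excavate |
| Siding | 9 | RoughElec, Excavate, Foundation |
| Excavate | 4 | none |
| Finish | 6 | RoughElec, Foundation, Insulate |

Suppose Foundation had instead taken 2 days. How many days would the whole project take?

23

As given, the longest chain is Excavate→Foundation→RoughPlumb→Insulate→Finish = 4+5+9+1+6 = 25, so the finish is 25 days.
Since Foundation is critical, the -3 change carries straight to that chain (now 22 days).
The binding chain switches to Excavate→Framing→RoughElec→Siding = 4+5+5+9 = 23; finish 23 days.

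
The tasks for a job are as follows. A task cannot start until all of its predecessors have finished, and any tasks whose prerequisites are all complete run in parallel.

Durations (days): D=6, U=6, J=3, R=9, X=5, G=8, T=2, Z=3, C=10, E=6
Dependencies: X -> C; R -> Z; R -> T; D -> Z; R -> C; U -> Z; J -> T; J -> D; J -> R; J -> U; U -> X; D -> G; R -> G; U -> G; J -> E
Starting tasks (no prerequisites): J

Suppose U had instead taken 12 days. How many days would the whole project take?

30

As given, the longest chain is J→U→X→C = 3+6+5+10 = 24, so the finish is 24 days.
U is on the critical path; changing it to 12 makes that path 30 days.
That remains the longest chain; total 30 days.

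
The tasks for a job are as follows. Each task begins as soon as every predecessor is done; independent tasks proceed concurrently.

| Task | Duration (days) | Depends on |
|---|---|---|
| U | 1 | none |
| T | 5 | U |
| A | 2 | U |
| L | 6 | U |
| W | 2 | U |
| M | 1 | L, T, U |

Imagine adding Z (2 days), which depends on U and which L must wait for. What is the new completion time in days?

Originally the job takes 8 days.
With Z inserted, L now waits for max(U, Z).
New critical path: U→Z→L→M = 1+2+6+1 = 10 ⇒ 10 days.

10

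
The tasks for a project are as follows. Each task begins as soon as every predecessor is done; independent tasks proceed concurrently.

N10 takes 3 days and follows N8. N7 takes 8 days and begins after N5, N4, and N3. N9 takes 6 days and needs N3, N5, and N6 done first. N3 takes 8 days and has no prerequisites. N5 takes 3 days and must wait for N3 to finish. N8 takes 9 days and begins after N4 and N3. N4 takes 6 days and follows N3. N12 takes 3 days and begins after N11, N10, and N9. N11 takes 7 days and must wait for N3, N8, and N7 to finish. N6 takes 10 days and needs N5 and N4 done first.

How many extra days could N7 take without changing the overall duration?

1

The longest chain is N3→N4→N6→N9→N12 = 8+6+10+6+3 = 33; overall finish 33 days.
Longest path through N7: 32 days (earliest finish 22, latest finish 23).
Float = 33 − 32 = 1.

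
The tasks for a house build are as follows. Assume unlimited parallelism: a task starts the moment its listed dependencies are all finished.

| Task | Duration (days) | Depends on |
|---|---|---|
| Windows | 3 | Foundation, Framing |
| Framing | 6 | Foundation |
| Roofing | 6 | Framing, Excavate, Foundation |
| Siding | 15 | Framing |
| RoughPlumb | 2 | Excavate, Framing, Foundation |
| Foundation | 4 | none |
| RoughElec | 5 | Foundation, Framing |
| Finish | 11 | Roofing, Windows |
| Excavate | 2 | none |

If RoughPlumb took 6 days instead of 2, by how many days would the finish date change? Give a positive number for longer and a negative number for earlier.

Critical path before the change: Foundation→Framing→Roofing→Finish = 4+6+6+11 = 27 giving 27 days.
RoughPlumb is off the critical path — its longest chain is 12 days, giving 15 of slack.
The critical path is still Foundation→Framing→Roofing→Finish; finish is now 27 days.
Change in finish: 27 − 27 = +0 days.

0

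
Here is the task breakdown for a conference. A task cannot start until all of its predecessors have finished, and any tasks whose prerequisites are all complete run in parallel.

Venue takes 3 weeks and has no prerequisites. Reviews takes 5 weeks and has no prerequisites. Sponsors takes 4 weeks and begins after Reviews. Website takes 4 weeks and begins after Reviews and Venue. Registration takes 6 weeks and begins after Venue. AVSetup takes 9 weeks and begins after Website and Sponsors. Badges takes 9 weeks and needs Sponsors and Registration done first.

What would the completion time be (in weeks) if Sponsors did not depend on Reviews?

18

Before: longest chain Venue→Registration→Badges = 3+6+9 = 18, finish 18.
Without Reviews→Sponsors, Sponsors's earliest start moves from 5 to 0.
New critical path: Venue→Registration→Badges = 3+6+9 = 18 ⇒ 18 weeks.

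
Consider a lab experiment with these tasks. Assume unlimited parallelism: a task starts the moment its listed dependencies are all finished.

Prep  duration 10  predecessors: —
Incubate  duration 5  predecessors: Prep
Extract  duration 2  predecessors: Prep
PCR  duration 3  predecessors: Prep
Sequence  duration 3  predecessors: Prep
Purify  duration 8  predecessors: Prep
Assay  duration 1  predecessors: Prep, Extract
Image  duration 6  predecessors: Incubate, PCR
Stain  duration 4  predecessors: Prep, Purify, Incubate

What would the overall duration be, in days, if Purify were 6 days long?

The binding path is Prep→Purify→Stain = 10+8+4 = 22; finish at 22 days.
Since Purify is critical, the -2 change carries straight to that chain (now 20 days).
Now Prep→Incubate→Image = 10+5+6 = 21 is longest, so the finish becomes 21 days.

21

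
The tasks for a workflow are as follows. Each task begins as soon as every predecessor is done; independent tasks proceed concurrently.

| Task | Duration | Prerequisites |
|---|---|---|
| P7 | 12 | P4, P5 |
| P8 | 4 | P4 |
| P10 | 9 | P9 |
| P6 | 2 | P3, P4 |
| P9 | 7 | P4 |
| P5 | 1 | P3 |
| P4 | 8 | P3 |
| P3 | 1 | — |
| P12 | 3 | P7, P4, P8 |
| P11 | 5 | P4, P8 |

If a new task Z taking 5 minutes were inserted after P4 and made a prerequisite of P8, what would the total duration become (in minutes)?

25

Originally the plan takes 25 minutes.
With Z inserted, P8 now waits for max(P4, Z).
New critical path: P3→P4→P9→P10 = 1+8+7+9 = 25 ⇒ 25 minutes.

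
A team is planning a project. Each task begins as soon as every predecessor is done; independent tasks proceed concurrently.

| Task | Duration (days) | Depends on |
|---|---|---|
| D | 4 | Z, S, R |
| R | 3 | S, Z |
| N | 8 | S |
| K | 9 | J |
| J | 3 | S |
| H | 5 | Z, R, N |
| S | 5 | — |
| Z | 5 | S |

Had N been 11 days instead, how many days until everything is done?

21

As given, the longest chain is S→N→H = 5+8+5 = 18, so the finish is 18 days.
Since N is critical, the +3 change carries straight to that chain (now 21 days).
The critical path is still S→N→H; finish is now 21 days.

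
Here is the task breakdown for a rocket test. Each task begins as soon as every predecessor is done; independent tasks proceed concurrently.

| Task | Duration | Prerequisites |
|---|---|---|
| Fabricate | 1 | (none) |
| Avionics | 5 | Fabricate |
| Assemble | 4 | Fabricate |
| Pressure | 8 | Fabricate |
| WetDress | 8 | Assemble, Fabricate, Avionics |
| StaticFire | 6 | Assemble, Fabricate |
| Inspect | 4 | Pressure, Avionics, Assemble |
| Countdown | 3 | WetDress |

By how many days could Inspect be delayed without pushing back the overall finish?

4

The longest chain is Fabricate→Avionics→WetDress→Countdown = 1+5+8+3 = 17; overall finish 17 days.
Longest path through Inspect: 13 days (earliest finish 13, latest finish 17).
So Inspect can slip 17 − 13 = 4 days.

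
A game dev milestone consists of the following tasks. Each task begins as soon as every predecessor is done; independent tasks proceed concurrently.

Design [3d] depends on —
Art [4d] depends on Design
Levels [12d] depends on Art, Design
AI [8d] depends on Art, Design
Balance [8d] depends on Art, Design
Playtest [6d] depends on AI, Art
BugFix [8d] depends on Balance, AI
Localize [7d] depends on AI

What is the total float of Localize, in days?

Critical path: Design→Art→AI→BugFix = 3+4+8+8 = 23, so the finish is 23 days.
Localize finishes as early as 22 and must finish by 23.
Slack of Localize = 16 − 15 = 1 day.

1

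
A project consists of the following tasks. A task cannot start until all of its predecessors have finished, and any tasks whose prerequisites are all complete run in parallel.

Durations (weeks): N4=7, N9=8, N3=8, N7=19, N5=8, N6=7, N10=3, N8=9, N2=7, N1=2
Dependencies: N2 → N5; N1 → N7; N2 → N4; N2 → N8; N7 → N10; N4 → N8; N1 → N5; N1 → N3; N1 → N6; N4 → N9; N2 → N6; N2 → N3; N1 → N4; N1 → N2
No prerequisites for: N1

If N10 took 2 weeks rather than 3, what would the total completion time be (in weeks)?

Baseline: N1→N2→N4→N8 = 2+7+7+9 = 25 → 25 weeks.
The longest path through N10 is only 24 weeks, so N10 has float 1.
The critical path is still N1→N2→N4→N8; finish is now 25 weeks.

25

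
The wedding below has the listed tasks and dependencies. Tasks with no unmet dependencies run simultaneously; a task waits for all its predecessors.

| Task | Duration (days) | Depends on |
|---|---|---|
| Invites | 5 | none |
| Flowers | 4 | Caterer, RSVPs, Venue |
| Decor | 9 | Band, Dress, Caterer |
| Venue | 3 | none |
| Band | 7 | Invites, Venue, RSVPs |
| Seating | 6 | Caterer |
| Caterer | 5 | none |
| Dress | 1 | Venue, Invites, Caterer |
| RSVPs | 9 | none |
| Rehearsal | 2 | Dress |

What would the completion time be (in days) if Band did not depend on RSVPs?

21

Original critical path: RSVPs→Band→Decor = 9+7+9 = 25 ⇒ 25 days.
Without RSVPs→Band, Band's earliest start moves from 9 to 5.
The longest chain is now Invites→Band→Decor = 5+7+9 = 21, so the plan takes 21 days.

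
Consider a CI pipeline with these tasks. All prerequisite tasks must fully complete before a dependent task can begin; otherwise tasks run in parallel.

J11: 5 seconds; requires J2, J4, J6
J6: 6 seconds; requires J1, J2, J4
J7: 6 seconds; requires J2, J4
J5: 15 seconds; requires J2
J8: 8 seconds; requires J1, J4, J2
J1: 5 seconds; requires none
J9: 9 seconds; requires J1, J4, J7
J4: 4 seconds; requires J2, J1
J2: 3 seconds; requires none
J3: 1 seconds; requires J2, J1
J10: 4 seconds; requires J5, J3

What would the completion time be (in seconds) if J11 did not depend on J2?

Before: longest chain J1→J4→J7→J9 = 5+4+6+9 = 24, finish 24.
Dropping J2→J11 doesn't change J11's earliest start (15); another predecessor still binds.
New critical path: J1→J4→J7→J9 = 5+4+6+9 = 24 ⇒ 24 seconds.

24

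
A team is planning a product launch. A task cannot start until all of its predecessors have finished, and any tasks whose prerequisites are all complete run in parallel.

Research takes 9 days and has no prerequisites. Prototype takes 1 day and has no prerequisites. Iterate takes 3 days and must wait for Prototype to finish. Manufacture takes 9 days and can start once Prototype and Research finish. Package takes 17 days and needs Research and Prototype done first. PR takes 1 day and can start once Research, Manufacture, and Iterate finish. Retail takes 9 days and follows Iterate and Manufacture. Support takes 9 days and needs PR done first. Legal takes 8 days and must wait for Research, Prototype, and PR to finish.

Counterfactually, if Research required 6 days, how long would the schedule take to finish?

Baseline: Research→Manufacture→PR→Support = 9+9+1+9 = 28 → 28 days.
Research lies on that path, so at 6 days the path becomes 25 days.
No other chain overtakes it, so the finish is 25 days.

25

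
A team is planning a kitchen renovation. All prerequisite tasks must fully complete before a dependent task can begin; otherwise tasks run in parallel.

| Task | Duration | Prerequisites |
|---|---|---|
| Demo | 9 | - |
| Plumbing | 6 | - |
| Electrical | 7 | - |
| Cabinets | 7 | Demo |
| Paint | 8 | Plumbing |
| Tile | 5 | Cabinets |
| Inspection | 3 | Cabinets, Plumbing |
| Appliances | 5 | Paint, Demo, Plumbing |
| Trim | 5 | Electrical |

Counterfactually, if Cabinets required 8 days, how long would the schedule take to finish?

22

Actual critical path: Demo→Cabinets→Tile = 9+7+5 = 21 ⇒ 21 days.
Cabinets lies on that path, so at 8 days the path becomes 22 days.
That remains the longest chain; total 22 days.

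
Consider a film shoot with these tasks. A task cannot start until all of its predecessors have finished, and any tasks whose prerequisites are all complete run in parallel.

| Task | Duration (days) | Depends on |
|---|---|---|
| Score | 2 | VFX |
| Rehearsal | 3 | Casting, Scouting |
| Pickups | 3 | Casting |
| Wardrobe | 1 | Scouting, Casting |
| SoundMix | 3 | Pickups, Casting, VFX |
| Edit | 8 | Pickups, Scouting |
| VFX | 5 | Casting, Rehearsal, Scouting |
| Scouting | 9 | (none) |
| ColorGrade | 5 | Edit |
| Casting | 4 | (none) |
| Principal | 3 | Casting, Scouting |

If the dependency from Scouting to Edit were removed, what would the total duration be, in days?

With the dependency in place, Scouting→Edit→ColorGrade = 9+8+5 = 22 sets the finish at 22 days.
Without Scouting→Edit, Edit's earliest start moves from 9 to 7.
New critical path: Casting→Pickups→Edit→ColorGrade = 4+3+8+5 = 20 ⇒ 20 days.

20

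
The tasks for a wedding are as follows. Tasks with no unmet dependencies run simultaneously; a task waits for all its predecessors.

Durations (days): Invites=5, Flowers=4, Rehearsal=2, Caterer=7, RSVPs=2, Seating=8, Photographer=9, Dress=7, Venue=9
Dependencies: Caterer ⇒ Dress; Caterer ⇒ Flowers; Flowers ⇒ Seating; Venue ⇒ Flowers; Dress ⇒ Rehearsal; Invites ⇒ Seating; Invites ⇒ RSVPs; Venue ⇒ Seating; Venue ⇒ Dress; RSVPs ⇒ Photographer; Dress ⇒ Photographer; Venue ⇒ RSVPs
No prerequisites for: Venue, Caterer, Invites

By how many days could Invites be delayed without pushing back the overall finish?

Critical path: Venue→Dress→Photographer = 9+7+9 = 25, so the finish is 25 days.
Invites finishes as early as 5 and must finish by 14.
So Invites can slip 14 − 5 = 9 days.

9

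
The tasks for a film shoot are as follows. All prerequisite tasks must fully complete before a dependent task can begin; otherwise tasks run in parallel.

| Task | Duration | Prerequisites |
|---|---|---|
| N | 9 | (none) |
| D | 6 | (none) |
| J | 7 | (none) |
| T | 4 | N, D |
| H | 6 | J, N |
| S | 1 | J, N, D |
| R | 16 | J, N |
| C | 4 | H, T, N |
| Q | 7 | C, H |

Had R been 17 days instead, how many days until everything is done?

26

Critical path before the change: N→H→C→Q = 9+6+4+7 = 26 giving 26 days.
R is off the critical path — its longest chain is 25 days, giving 1 of slack.
That remains the longest chain; total 26 days.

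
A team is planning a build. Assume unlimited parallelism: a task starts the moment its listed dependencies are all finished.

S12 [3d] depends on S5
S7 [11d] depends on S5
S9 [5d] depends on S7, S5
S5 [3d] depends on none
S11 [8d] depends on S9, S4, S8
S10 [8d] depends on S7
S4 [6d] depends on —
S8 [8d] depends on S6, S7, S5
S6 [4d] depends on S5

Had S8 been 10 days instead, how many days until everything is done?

32

Baseline: S5→S7→S8→S11 = 3+11+8+8 = 30 → 30 days.
S8 is on the critical path; changing it to 10 makes that path 32 days.
No other chain overtakes it, so the finish is 32 days.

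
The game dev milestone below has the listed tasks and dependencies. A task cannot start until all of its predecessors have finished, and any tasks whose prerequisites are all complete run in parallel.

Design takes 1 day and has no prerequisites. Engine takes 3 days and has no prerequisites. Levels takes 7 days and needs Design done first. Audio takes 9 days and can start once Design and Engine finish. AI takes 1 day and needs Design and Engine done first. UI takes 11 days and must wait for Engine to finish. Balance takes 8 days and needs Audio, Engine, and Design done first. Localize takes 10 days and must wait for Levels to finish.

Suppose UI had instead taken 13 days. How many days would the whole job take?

20

Baseline: Engine→Audio→Balance = 3+9+8 = 20 → 20 days.
The longest path through UI is only 14 days, so UI has float 6.
No other chain overtakes it, so the finish is 20 days.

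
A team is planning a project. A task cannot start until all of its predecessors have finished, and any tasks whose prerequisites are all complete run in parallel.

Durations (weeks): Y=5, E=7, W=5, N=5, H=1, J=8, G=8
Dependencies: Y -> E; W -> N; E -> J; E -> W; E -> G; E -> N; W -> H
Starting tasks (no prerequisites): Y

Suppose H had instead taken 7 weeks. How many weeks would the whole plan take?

24

The binding path is Y→E→W→N = 5+7+5+5 = 22; finish at 22 weeks.
H is off the critical path — its longest chain is 18 weeks, giving 4 of slack.
Now Y→E→W→H = 5+7+5+7 = 24 is longest, so the finish becomes 24 weeks.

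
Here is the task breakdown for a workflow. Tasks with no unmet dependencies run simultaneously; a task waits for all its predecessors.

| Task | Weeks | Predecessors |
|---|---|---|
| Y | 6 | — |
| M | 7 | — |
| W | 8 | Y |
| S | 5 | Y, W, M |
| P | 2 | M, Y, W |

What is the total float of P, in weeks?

3

Critical path: Y→W→S = 6+8+5 = 19, so the finish is 19 weeks.
The longest chain containing P totals 16 weeks.
Float = 19 − 16 = 3.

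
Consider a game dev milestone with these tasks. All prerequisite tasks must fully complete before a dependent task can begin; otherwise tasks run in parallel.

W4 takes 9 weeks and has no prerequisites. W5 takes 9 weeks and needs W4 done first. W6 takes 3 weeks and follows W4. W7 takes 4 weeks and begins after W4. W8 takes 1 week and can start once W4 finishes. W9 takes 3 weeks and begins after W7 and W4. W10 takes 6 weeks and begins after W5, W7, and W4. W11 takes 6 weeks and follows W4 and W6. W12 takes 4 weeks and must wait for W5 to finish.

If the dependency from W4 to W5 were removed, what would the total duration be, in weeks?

Original critical path: W4→W5→W10 = 9+9+6 = 24 ⇒ 24 weeks.
Without W4→W5, W5's earliest start moves from 9 to 0.
After: W4→W7→W10 = 9+4+6 = 19 → 19 weeks.

19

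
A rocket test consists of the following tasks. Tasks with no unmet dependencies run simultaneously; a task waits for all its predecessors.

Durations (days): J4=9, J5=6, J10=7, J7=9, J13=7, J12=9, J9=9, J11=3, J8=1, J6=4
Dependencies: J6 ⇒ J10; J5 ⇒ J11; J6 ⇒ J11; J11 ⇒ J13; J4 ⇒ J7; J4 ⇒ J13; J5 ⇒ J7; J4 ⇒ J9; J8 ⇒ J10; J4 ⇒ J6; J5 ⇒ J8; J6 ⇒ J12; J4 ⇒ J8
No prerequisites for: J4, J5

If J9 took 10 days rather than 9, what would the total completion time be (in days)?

23

Actual critical path: J4→J6→J11→J13 = 9+4+3+7 = 23 ⇒ 23 days.
J9 has 5 days of float (longest path through it is 18).
The critical path is still J4→J6→J11→J13; finish is now 23 days.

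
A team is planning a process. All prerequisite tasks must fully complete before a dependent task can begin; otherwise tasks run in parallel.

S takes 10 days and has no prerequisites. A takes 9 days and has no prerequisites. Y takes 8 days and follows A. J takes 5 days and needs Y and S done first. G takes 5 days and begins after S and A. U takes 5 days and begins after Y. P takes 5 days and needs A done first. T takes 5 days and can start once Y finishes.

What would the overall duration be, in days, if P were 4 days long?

22

As given, the longest chain is A→Y→J = 9+8+5 = 22, so the finish is 22 days.
The longest path through P is only 14 days, so P has float 8.
That remains the longest chain; total 22 days.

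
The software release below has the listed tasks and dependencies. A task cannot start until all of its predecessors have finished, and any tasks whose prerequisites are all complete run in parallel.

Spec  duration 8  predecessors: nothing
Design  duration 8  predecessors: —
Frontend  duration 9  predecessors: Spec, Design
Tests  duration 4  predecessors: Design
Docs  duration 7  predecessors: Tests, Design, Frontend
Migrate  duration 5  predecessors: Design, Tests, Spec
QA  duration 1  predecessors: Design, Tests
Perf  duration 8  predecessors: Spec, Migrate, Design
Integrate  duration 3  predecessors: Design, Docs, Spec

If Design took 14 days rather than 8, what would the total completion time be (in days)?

Critical path before the change: Design→Frontend→Docs→Integrate = 8+9+7+3 = 27 giving 27 days.
Since Design is critical, the +6 change carries straight to that chain (now 33 days).
The critical path is still Design→Frontend→Docs→Integrate; finish is now 33 days.

33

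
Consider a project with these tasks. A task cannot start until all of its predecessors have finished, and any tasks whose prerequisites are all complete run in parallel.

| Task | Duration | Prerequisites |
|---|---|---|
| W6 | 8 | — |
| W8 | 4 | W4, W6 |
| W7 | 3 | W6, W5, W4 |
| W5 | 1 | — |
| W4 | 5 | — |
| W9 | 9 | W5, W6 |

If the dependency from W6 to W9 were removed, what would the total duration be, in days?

12

Original critical path: W6→W9 = 8+9 = 17 ⇒ 17 days.
Without W6→W9, W9's earliest start moves from 8 to 1.
New critical path: W6→W8 = 8+4 = 12 ⇒ 12 days.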